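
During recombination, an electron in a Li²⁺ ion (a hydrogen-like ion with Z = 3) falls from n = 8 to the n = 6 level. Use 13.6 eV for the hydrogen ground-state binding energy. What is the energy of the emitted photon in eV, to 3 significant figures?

1.49 eV

The Bohr energies scale as Z², so for Z = 3: E_n = −122.4/n² eV.
E_8 = −122.4/64 = −1.913 eV and E_6 = −122.4/36 = −3.400 eV.
The photon energy is |E_8 − E_6| = 1.49 eV.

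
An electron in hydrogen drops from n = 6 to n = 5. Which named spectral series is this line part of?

Pfund

The series is set by the lower level: n_f = 5 is the Pfund series.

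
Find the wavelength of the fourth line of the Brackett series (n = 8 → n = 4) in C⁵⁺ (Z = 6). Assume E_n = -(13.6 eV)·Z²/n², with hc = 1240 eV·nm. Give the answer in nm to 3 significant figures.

The Brackett series terminates on n_f = 4; the fourth line has n_i = 4+4 = 8.
ΔE = 489.6 × (1/4² − 1/8²) = 22.95 eV.
λ = 1240 / 22.95 = 54.0 nm.

54.0 nm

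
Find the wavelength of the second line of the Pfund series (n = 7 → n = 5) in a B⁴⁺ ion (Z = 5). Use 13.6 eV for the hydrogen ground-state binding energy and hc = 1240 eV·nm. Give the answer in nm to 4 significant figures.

186.2 nm

The Pfund series terminates on n_f = 5; the second line has n_i = 5+2 = 7.
ΔE = 340.0 × (1/5² − 1/7²) = 6.661 eV.
λ = 1240 / 6.661 = 186.2 nm.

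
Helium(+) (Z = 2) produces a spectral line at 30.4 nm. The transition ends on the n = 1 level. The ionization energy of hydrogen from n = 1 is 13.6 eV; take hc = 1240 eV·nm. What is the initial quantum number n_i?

n_i = 2

The photon energy is ΔE = hc/λ = 1240 / 30.4 = 40.79 eV.
With Z = 2, ΔE = 54.40 × (1/n_f² − 1/n_i²), so 1/n_f² − 1/n_i² = 0.7498.
With n_f = 1: 1/n_i² = 1/1 − 0.7498 = 0.2502, so n_i ≈ 2.00.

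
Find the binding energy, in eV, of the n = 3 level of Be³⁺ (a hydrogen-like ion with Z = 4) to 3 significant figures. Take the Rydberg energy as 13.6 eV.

E_n = −13.6 Z²/n² = −217.6/n² eV for Z = 4.
E_3 = −217.6/9 = −24.2 eV, so ionization (to E = 0) requires 24.2 eV.

24.2 eV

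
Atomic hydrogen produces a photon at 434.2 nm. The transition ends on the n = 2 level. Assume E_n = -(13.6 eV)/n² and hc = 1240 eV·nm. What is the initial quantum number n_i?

The photon energy is ΔE = hc/λ = 1240 / 434.2 = 2.856 eV.
With Z = 1, ΔE = 13.60 × (1/n_f² − 1/n_i²), so 1/n_f² − 1/n_i² = 0.2100.
With n_f = 2: 1/n_i² = 1/4 − 0.2100 = 0.04001, so n_i ≈ 5.00.

n_i = 5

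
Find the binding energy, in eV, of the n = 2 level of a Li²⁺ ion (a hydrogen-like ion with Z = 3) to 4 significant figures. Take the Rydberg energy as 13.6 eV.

30.60 eV

E_n = −13.6 Z²/n² = −122.4/n² eV for Z = 3.
E_2 = −122.4/4 = −30.60 eV, so ionization (to E = 0) requires 30.60 eV.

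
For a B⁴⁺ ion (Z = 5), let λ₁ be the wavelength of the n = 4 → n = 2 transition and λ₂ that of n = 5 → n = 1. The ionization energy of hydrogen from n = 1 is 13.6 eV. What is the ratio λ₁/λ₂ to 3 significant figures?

5.12

λ ∝ 1/ΔE ∝ 1/(1/n_f² − 1/n_i²), and the Z² and hc factors cancel in the ratio.
λ₁/λ₂ = (1/1² − 1/5²)/(1/2² − 1/4²) = 0.9600/0.1875 = 5.12.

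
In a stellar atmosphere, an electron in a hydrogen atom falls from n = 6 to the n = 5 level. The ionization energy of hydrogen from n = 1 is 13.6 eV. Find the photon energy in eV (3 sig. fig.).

0.166 eV

E_6 = −13.60/36 = −0.3778 eV and E_5 = −13.60/25 = −0.5440 eV.
The photon energy is |E_6 − E_5| = 0.166 eV.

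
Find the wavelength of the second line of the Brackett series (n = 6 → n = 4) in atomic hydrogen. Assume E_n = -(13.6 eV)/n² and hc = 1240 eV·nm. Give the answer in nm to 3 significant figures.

The Brackett series terminates on n_f = 4; the second line has n_i = 4+2 = 6.
ΔE = 13.60 × (1/4² − 1/6²) = 0.4722 eV.
λ = 1240 / 0.4722 = 2630 nm.

2630 nm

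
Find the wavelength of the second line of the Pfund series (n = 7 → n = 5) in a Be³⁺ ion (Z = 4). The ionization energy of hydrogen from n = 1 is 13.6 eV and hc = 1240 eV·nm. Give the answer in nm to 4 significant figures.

290.9 nm

The Pfund series terminates on n_f = 5; the second line has n_i = 5+2 = 7.
ΔE = 217.6 × (1/5² − 1/7²) = 4.263 eV.
λ = 1240 / 4.263 = 290.9 nm.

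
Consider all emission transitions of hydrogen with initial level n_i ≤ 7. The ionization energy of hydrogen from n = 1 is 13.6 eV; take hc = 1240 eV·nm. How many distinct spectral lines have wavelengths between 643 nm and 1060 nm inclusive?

Enumerate all n_i → n_f pairs with 1 ≤ n_f < n_i ≤ 7 and compute λ = 1240 / [13.6·1·(1/n_f² − 1/n_i²)].
Lines falling in [643, 1060] nm: 3→2 (656.5 nm), 7→3 (1005 nm).

2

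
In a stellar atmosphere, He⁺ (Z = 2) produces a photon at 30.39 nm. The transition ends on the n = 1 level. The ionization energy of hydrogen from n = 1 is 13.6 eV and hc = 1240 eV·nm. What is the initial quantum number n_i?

The photon energy is ΔE = hc/λ = 1240 / 30.39 = 40.80 eV.
With Z = 2, ΔE = 54.40 × (1/n_f² − 1/n_i²), so 1/n_f² − 1/n_i² = 0.7501.
With n_f = 1: 1/n_i² = 1/1 − 0.7501 = 0.2499, so n_i ≈ 2.00.

n_i = 2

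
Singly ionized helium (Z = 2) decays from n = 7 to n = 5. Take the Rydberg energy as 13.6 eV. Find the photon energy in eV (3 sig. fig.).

1.07 eV

The Bohr energies scale as Z², so for Z = 2: E_n = −54.40/n² eV.
E_7 = −54.40/49 = −1.110 eV and E_5 = −54.40/25 = −2.176 eV.
The photon energy is |E_7 − E_5| = 1.07 eV.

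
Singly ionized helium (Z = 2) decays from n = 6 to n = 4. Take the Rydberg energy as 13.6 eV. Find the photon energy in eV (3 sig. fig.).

The Bohr energies scale as Z², so for Z = 2: E_n = −54.40/n² eV.
E_6 = −54.40/36 = −1.511 eV and E_4 = −54.40/16 = −3.400 eV.
The photon energy is |E_6 − E_4| = 1.89 eV.

1.89 eV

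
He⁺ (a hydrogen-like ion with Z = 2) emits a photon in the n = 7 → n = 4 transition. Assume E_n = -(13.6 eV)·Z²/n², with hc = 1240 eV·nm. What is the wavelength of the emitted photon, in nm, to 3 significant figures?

542 nm

For Z = 2 the level energies scale as Z², so the effective Rydberg energy is 13.6 × 4 = 54.40 eV.
ΔE = 54.40 × (1/4² − 1/7²) = 54.40 × 0.04209 = 2.290 eV.
λ = hc/ΔE = 1240 / 2.290 = 542 nm.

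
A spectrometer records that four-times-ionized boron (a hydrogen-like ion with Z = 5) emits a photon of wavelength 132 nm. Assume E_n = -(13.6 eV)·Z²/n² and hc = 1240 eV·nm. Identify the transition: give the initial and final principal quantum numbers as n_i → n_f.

The photon energy is ΔE = hc/λ = 1240 / 132 = 9.394 eV.
With Z = 5, ΔE = 340.0 × (1/n_f² − 1/n_i²), so 1/n_f² − 1/n_i² = 0.02763.
Trying n_f = 5 gives 1/n_i² = 0.01237, i.e. n_i ≈ 9; this pair matches.

n_i = 9, n_f = 5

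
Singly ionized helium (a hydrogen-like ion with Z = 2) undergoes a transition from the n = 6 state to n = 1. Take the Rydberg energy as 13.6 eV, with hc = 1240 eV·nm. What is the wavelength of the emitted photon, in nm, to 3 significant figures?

For Z = 2 the level energies scale as Z², so the effective Rydberg energy is 13.6 × 4 = 54.40 eV.
ΔE = 54.40 × (1/1² − 1/6²) = 54.40 × 0.9722 = 52.89 eV.
λ = hc/ΔE = 1240 / 52.89 = 23.4 nm.

23.4 nm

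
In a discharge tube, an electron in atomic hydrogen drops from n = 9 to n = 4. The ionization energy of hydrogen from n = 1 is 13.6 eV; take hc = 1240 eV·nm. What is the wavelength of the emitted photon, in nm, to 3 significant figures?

ΔE = 13.60 × (1/4² − 1/9²) = 13.60 × 0.05015 = 0.6821 eV.
λ = hc/ΔE = 1240 / 0.6821 = 1820 nm.

1820 nm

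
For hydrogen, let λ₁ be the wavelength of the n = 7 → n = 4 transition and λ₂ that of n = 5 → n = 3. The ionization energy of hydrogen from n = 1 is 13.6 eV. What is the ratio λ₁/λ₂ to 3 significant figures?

1.69

λ ∝ 1/ΔE ∝ 1/(1/n_f² − 1/n_i²), and the Z² and hc factors cancel in the ratio.
λ₁/λ₂ = (1/3² − 1/5²)/(1/4² − 1/7²) = 0.07111/0.04209 = 1.69.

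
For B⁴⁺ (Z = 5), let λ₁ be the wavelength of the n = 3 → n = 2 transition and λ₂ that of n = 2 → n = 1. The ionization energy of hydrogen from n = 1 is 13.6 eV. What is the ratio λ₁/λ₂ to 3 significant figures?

5.40

λ ∝ 1/ΔE ∝ 1/(1/n_f² − 1/n_i²), and the Z² and hc factors cancel in the ratio.
λ₁/λ₂ = (1/1² − 1/2²)/(1/2² − 1/3²) = 0.7500/0.1389 = 5.40.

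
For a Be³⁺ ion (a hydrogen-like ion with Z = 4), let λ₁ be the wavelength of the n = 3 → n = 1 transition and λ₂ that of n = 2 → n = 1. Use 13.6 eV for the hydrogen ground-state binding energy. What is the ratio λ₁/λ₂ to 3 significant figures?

0.844

λ ∝ 1/ΔE ∝ 1/(1/n_f² − 1/n_i²), and the Z² and hc factors cancel in the ratio.
λ₁/λ₂ = (1/1² − 1/2²)/(1/1² − 1/3²) = 0.7500/0.8889 = 0.844.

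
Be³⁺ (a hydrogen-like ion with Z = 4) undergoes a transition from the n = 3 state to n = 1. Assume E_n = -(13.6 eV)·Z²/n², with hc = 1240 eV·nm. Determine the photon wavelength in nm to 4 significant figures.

6.411 nm

For Z = 4 the level energies scale as Z², so the effective Rydberg energy is 13.6 × 16 = 217.6 eV.
ΔE = 217.6 × (1/1² − 1/3²) = 217.6 × 0.8889 = 193.4 eV.
λ = hc/ΔE = 1240 / 193.4 = 6.411 nm.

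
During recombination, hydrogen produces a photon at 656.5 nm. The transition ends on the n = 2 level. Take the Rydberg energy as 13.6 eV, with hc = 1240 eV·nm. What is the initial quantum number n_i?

n_i = 3

The photon energy is ΔE = hc/λ = 1240 / 656.5 = 1.889 eV.
With Z = 1, ΔE = 13.60 × (1/n_f² − 1/n_i²), so 1/n_f² − 1/n_i² = 0.1389.
With n_f = 2: 1/n_i² = 1/4 − 0.1389 = 0.1111, so n_i ≈ 3.00.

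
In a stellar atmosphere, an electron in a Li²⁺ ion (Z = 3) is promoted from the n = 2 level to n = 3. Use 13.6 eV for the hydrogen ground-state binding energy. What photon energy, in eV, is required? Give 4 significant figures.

The Bohr energies scale as Z², so for Z = 3: E_n = −122.4/n² eV.
E_3 = −122.4/9 = −13.60 eV and E_2 = −122.4/4 = −30.60 eV.
The photon energy is |E_3 − E_2| = 17.00 eV.

17.00 eV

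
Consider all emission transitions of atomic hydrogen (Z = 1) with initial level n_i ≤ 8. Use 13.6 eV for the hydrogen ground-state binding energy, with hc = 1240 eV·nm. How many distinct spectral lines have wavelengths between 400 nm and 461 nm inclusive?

Enumerate all n_i → n_f pairs with 1 ≤ n_f < n_i ≤ 8 and compute λ = 1240 / [13.6·1·(1/n_f² − 1/n_i²)].
Lines falling in [400, 461] nm: 6→2 (410.3 nm), 5→2 (434.2 nm).

2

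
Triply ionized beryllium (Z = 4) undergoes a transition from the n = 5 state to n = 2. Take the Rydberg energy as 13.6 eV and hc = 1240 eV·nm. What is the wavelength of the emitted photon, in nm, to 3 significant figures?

For Z = 4 the level energies scale as Z², so the effective Rydberg energy is 13.6 × 16 = 217.6 eV.
ΔE = 217.6 × (1/2² − 1/5²) = 217.6 × 0.2100 = 45.70 eV.
λ = hc/ΔE = 1240 / 45.70 = 27.1 nm.

27.1 nm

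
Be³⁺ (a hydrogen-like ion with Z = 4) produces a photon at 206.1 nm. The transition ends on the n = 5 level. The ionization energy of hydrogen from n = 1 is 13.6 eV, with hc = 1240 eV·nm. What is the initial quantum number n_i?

n_i = 9

The photon energy is ΔE = hc/λ = 1240 / 206.1 = 6.016 eV.
With Z = 4, ΔE = 217.6 × (1/n_f² − 1/n_i²), so 1/n_f² − 1/n_i² = 0.02765.
With n_f = 5: 1/n_i² = 1/25 − 0.02765 = 0.01235, so n_i ≈ 9.00.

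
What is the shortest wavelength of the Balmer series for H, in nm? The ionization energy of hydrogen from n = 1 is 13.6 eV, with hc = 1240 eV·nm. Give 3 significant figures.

365 nm

The Balmer series has lower level n_f = 2; the series limit corresponds to n_i → ∞.
ΔE_max = 13.6 × 1 / 2² = 3.400 eV.
λ_min = 1240 / 3.400 = 365 nm.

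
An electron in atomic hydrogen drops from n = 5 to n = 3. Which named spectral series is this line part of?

Paschen

The series is set by the lower level: n_f = 3 is the Paschen series.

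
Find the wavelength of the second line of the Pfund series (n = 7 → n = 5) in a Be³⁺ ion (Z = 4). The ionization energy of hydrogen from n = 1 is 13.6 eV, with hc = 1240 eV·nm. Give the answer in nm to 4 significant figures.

290.9 nm

The Pfund series terminates on n_f = 5; the second line has n_i = 5+2 = 7.
ΔE = 217.6 × (1/5² − 1/7²) = 4.263 eV.
λ = 1240 / 4.263 = 290.9 nm.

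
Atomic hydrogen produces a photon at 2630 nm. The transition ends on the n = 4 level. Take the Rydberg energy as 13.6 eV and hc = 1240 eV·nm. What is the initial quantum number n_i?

n_i = 6

The photon energy is ΔE = hc/λ = 1240 / 2630 = 0.4715 eV.
With Z = 1, ΔE = 13.60 × (1/n_f² − 1/n_i²), so 1/n_f² − 1/n_i² = 0.03467.
With n_f = 4: 1/n_i² = 1/16 − 0.03467 = 0.02783, so n_i ≈ 5.99.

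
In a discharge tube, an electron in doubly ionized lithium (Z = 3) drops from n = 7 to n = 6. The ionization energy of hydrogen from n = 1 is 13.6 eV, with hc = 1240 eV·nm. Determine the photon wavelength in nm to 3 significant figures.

1370 nm

For Z = 3 the level energies scale as Z², so the effective Rydberg energy is 13.6 × 9 = 122.4 eV.
ΔE = 122.4 × (1/6² − 1/7²) = 122.4 × 0.007370 = 0.9020 eV.
λ = hc/ΔE = 1240 / 0.9020 = 1370 nm.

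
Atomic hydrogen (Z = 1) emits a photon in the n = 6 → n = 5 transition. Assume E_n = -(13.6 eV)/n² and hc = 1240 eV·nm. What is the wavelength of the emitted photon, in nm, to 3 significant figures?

ΔE = 13.60 × (1/5² − 1/6²) = 13.60 × 0.01222 = 0.1662 eV.
λ = hc/ΔE = 1240 / 0.1662 = 7460 nm.
This line belongs to the Pfund series.

7460 nm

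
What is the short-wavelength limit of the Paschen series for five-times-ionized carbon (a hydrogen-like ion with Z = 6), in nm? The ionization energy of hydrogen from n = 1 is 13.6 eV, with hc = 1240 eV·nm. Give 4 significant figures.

22.79 nm

The Paschen series has lower level n_f = 3; the series limit corresponds to n_i → ∞.
ΔE_max = 13.6 × 36 / 3² = 54.40 eV.
λ_min = 1240 / 54.40 = 22.79 nm.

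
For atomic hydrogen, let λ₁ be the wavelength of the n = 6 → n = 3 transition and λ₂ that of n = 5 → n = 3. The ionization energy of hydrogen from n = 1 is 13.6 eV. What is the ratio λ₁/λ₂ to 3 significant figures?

0.853

λ ∝ 1/ΔE ∝ 1/(1/n_f² − 1/n_i²), and the Z² and hc factors cancel in the ratio.
λ₁/λ₂ = (1/3² − 1/5²)/(1/3² − 1/6²) = 0.07111/0.08333 = 0.853.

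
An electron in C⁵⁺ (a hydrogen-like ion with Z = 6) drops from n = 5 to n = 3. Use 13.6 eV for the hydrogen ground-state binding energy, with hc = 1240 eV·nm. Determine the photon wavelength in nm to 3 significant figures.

For Z = 6 the level energies scale as Z², so the effective Rydberg energy is 13.6 × 36 = 489.6 eV.
ΔE = 489.6 × (1/3² − 1/5²) = 489.6 × 0.07111 = 34.82 eV.
λ = hc/ΔE = 1240 / 34.82 = 35.6 nm.

35.6 nm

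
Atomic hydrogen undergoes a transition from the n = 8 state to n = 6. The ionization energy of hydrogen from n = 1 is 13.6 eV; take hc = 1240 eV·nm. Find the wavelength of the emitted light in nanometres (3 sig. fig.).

ΔE = 13.60 × (1/6² − 1/8²) = 13.60 × 0.01215 = 0.1653 eV.
λ = hc/ΔE = 1240 / 0.1653 = 7500 nm.

7500 nm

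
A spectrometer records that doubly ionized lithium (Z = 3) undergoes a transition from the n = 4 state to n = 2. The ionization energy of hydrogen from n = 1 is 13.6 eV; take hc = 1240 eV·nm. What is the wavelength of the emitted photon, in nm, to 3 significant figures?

For Z = 3 the level energies scale as Z², so the effective Rydberg energy is 13.6 × 9 = 122.4 eV.
ΔE = 122.4 × (1/2² − 1/4²) = 122.4 × 0.1875 = 22.95 eV.
λ = hc/ΔE = 1240 / 22.95 = 54.0 nm.

54.0 nm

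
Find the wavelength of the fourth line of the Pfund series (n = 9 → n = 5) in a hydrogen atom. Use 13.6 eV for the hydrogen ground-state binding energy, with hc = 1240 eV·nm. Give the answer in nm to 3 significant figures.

3300 nm

The Pfund series terminates on n_f = 5; the fourth line has n_i = 5+4 = 9.
ΔE = 13.60 × (1/5² − 1/9²) = 0.3761 eV.
λ = 1240 / 0.3761 = 3300 nm.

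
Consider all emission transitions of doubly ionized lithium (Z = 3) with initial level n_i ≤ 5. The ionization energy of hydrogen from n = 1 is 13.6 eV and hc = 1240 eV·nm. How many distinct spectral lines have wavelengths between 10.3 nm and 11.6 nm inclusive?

3

Enumerate all n_i → n_f pairs with 1 ≤ n_f < n_i ≤ 5 and compute λ = 1240 / [13.6·9·(1/n_f² − 1/n_i²)].
Lines falling in [10.3, 11.6] nm: 5→1 (10.55 nm), 4→1 (10.81 nm), 3→1 (11.40 nm).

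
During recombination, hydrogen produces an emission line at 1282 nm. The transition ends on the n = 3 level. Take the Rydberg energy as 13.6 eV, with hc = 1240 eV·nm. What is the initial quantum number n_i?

n_i = 5

The photon energy is ΔE = hc/λ = 1240 / 1282 = 0.9672 eV.
With Z = 1, ΔE = 13.60 × (1/n_f² − 1/n_i²), so 1/n_f² − 1/n_i² = 0.07112.
With n_f = 3: 1/n_i² = 1/9 − 0.07112 = 0.03999, so n_i ≈ 5.00.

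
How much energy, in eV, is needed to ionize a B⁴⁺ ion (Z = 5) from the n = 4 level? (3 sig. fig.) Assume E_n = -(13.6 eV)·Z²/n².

E_n = −13.6 Z²/n² = −340.0/n² eV for Z = 5.
E_4 = −340.0/16 = −21.3 eV, so ionization (to E = 0) requires 21.3 eV.

21.3 eV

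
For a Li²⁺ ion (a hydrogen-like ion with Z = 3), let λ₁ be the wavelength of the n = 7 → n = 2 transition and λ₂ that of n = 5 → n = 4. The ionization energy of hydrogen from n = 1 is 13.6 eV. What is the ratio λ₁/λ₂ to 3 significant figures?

λ ∝ 1/ΔE ∝ 1/(1/n_f² − 1/n_i²), and the Z² and hc factors cancel in the ratio.
λ₁/λ₂ = (1/4² − 1/5²)/(1/2² − 1/7²) = 0.02250/0.2296 = 0.0980.

0.0980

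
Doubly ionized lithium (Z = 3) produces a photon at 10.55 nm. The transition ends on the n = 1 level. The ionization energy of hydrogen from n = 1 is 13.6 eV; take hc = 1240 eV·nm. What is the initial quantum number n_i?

n_i = 5

The photon energy is ΔE = hc/λ = 1240 / 10.55 = 117.5 eV.
With Z = 3, ΔE = 122.4 × (1/n_f² − 1/n_i²), so 1/n_f² − 1/n_i² = 0.9603.
With n_f = 1: 1/n_i² = 1/1 − 0.9603 = 0.03974, so n_i ≈ 5.02.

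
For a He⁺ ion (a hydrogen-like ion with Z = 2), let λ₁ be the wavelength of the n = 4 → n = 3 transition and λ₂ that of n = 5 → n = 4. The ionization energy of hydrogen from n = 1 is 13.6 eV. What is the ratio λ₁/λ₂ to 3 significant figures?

λ ∝ 1/ΔE ∝ 1/(1/n_f² − 1/n_i²), and the Z² and hc factors cancel in the ratio.
λ₁/λ₂ = (1/4² − 1/5²)/(1/3² − 1/4²) = 0.02250/0.04861 = 0.463.

0.463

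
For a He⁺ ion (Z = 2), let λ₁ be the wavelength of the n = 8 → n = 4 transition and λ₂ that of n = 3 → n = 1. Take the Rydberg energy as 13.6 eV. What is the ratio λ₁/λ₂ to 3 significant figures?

19.0

λ ∝ 1/ΔE ∝ 1/(1/n_f² − 1/n_i²), and the Z² and hc factors cancel in the ratio.
λ₁/λ₂ = (1/1² − 1/3²)/(1/4² − 1/8²) = 0.8889/0.04688 = 19.0.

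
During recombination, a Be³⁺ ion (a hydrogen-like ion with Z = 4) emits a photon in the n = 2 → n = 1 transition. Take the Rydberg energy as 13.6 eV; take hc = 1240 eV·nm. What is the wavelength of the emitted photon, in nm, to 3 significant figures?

For Z = 4 the level energies scale as Z², so the effective Rydberg energy is 13.6 × 16 = 217.6 eV.
ΔE = 217.6 × (1/1² − 1/2²) = 217.6 × 0.7500 = 163.2 eV.
λ = hc/ΔE = 1240 / 163.2 = 7.60 nm.

7.60 nm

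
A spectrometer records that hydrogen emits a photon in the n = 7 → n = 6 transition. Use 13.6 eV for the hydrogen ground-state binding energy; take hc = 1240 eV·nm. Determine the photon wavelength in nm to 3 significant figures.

12400 nm

ΔE = 13.60 × (1/6² − 1/7²) = 13.60 × 0.007370 = 0.1002 eV.
λ = hc/ΔE = 1240 / 0.1002 = 12400 nm.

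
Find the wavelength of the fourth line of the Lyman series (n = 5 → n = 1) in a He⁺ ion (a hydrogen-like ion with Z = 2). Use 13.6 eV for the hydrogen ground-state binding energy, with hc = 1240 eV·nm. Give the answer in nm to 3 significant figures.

The Lyman series terminates on n_f = 1; the fourth line has n_i = 1+4 = 5.
ΔE = 54.40 × (1/1² − 1/5²) = 52.22 eV.
λ = 1240 / 52.22 = 23.7 nm.

23.7 nm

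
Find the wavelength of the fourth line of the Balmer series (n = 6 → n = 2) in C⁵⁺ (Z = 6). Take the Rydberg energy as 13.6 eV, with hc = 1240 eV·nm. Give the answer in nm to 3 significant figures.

11.4 nm

The Balmer series terminates on n_f = 2; the fourth line has n_i = 2+4 = 6.
ΔE = 489.6 × (1/2² − 1/6²) = 108.8 eV.
λ = 1240 / 108.8 = 11.4 nm.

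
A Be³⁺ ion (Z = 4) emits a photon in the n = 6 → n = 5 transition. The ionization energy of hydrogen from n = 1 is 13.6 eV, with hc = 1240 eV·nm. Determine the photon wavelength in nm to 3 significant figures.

466 nm

For Z = 4 the level energies scale as Z², so the effective Rydberg energy is 13.6 × 16 = 217.6 eV.
ΔE = 217.6 × (1/5² − 1/6²) = 217.6 × 0.01222 = 2.660 eV.
λ = hc/ΔE = 1240 / 2.660 = 466 nm.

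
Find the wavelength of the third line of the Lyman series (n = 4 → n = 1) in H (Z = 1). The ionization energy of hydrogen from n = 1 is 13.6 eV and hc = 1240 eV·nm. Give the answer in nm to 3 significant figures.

97.3 nm

The Lyman series terminates on n_f = 1; the third line has n_i = 1+3 = 4.
ΔE = 13.60 × (1/1² − 1/4²) = 12.75 eV.
λ = 1240 / 12.75 = 97.3 nm.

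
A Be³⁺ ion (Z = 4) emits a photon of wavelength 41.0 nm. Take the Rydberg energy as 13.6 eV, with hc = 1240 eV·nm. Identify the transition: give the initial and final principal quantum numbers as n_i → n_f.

n_i = 3, n_f = 2

The photon energy is ΔE = hc/λ = 1240 / 41.0 = 30.24 eV.
With Z = 4, ΔE = 217.6 × (1/n_f² − 1/n_i²), so 1/n_f² − 1/n_i² = 0.1390.
Trying n_f = 2 gives 1/n_i² = 0.1110, i.e. n_i ≈ 3; this pair matches.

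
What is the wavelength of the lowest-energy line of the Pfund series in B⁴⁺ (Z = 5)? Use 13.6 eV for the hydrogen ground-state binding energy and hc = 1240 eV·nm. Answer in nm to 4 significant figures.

298.4 nm

The Pfund series terminates on n_f = 5; the first line has n_i = 5+1 = 6.
ΔE = 340.0 × (1/5² − 1/6²) = 4.156 eV.
λ = 1240 / 4.156 = 298.4 nm.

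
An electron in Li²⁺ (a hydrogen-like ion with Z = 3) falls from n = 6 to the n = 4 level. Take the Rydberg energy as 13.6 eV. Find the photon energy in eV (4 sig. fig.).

The Bohr energies scale as Z², so for Z = 3: E_n = −122.4/n² eV.
E_6 = −122.4/36 = −3.400 eV and E_4 = −122.4/16 = −7.650 eV.
The photon energy is |E_6 − E_4| = 4.250 eV.

4.250 eV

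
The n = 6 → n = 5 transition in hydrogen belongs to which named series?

Pfund

The series is set by the lower level: n_f = 5 is the Pfund series.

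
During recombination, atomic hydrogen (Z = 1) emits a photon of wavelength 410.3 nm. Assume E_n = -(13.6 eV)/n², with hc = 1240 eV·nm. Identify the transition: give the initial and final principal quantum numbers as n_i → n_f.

n_i = 6, n_f = 2

The photon energy is ΔE = hc/λ = 1240 / 410.3 = 3.022 eV.
With Z = 1, ΔE = 13.60 × (1/n_f² − 1/n_i²), so 1/n_f² − 1/n_i² = 0.2222.
Trying n_f = 2 gives 1/n_i² = 0.02778, i.e. n_i ≈ 6; this pair matches.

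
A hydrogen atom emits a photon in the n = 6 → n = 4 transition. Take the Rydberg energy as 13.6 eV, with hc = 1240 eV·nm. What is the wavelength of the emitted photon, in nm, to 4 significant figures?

ΔE = 13.60 × (1/4² − 1/6²) = 13.60 × 0.03472 = 0.4722 eV.
λ = hc/ΔE = 1240 / 0.4722 = 2626 nm.

2626 nm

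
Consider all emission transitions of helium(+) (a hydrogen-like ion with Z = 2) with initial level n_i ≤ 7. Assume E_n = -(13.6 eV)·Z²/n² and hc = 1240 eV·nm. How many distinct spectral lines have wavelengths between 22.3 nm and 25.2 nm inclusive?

4

Enumerate all n_i → n_f pairs with 1 ≤ n_f < n_i ≤ 7 and compute λ = 1240 / [13.6·4·(1/n_f² − 1/n_i²)].
Lines falling in [22.3, 25.2] nm: 7→1 (23.27 nm), 6→1 (23.45 nm), 5→1 (23.74 nm), 4→1 (24.31 nm).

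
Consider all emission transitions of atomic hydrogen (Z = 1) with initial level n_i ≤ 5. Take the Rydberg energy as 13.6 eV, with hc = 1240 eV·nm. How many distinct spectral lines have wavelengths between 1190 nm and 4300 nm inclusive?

Enumerate all n_i → n_f pairs with 1 ≤ n_f < n_i ≤ 5 and compute λ = 1240 / [13.6·1·(1/n_f² − 1/n_i²)].
Lines falling in [1190, 4300] nm: 5→3 (1282 nm), 4→3 (1876 nm), 5→4 (4052 nm).

3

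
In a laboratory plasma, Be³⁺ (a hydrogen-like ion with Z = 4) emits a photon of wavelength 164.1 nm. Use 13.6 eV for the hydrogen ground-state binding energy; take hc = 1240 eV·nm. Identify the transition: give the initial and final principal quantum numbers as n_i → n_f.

The photon energy is ΔE = hc/λ = 1240 / 164.1 = 7.556 eV.
With Z = 4, ΔE = 217.6 × (1/n_f² − 1/n_i²), so 1/n_f² − 1/n_i² = 0.03473.
Trying n_f = 4 gives 1/n_i² = 0.02777, i.e. n_i ≈ 6; this pair matches.

n_i = 6, n_f = 4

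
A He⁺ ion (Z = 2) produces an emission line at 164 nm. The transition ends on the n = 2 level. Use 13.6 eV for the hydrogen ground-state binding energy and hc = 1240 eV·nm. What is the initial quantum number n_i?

n_i = 3

The photon energy is ΔE = hc/λ = 1240 / 164 = 7.561 eV.
With Z = 2, ΔE = 54.40 × (1/n_f² − 1/n_i²), so 1/n_f² − 1/n_i² = 0.1390.
With n_f = 2: 1/n_i² = 1/4 − 0.1390 = 0.1110, so n_i ≈ 3.00.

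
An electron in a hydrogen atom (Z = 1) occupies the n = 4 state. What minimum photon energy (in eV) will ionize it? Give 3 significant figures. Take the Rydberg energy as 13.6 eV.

0.850 eV

E_4 = −13.60/16 = −0.850 eV, so ionization (to E = 0) requires 0.850 eV.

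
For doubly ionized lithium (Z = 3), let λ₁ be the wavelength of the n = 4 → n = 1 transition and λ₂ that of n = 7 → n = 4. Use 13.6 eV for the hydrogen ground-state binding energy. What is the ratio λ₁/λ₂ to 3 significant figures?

λ ∝ 1/ΔE ∝ 1/(1/n_f² − 1/n_i²), and the Z² and hc factors cancel in the ratio.
λ₁/λ₂ = (1/4² − 1/7²)/(1/1² − 1/4²) = 0.04209/0.9375 = 0.0449.

0.0449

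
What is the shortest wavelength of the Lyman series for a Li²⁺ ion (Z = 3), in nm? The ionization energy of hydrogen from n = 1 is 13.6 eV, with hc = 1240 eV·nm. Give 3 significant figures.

The Lyman series has lower level n_f = 1; the series limit corresponds to n_i → ∞.
ΔE_max = 13.6 × 9 / 1² = 122.4 eV.
λ_min = 1240 / 122.4 = 10.1 nm.

10.1 nm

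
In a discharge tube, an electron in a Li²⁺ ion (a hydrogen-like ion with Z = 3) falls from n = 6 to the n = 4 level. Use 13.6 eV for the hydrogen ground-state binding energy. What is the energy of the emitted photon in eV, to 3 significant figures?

The Bohr energies scale as Z², so for Z = 3: E_n = −122.4/n² eV.
E_6 = −122.4/36 = −3.400 eV and E_4 = −122.4/16 = −7.650 eV.
The photon energy is |E_6 − E_4| = 4.25 eV.

4.25 eV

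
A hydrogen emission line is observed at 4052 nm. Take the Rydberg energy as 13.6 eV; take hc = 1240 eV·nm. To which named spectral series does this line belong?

ΔE = 1240/4052 = 0.3060 eV.
This matches 13.6 × (1/4² − 1/5²), so n_f = 4: the Brackett series.

Brackett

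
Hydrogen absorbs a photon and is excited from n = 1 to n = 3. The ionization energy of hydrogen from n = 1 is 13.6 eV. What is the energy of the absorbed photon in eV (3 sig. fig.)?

12.1 eV

E_3 = −13.60/9 = −1.511 eV and E_1 = −13.60/1 = −13.60 eV.
The photon energy is |E_3 − E_1| = 12.1 eV.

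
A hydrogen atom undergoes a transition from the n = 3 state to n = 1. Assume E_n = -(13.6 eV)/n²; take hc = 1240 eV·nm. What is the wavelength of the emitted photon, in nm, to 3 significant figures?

103 nm

ΔE = 13.60 × (1/1² − 1/3²) = 13.60 × 0.8889 = 12.09 eV.
λ = hc/ΔE = 1240 / 12.09 = 103 nm.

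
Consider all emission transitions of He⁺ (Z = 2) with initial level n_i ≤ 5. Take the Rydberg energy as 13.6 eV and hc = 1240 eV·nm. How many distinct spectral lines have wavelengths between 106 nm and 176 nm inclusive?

3

Enumerate all n_i → n_f pairs with 1 ≤ n_f < n_i ≤ 5 and compute λ = 1240 / [13.6·4·(1/n_f² − 1/n_i²)].
Lines falling in [106, 176] nm: 5→2 (108.5 nm), 4→2 (121.6 nm), 3→2 (164.1 nm).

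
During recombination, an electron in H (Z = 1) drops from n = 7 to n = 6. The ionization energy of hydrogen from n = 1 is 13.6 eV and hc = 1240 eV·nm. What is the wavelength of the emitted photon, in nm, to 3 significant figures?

12400 nm

ΔE = 13.60 × (1/6² − 1/7²) = 13.60 × 0.007370 = 0.1002 eV.
λ = hc/ΔE = 1240 / 0.1002 = 12400 nm.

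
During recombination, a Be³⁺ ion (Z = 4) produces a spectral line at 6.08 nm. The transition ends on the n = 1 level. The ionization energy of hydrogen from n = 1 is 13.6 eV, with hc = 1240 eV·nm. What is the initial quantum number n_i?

n_i = 4

The photon energy is ΔE = hc/λ = 1240 / 6.08 = 203.9 eV.
With Z = 4, ΔE = 217.6 × (1/n_f² − 1/n_i²), so 1/n_f² − 1/n_i² = 0.9373.
With n_f = 1: 1/n_i² = 1/1 − 0.9373 = 0.06274, so n_i ≈ 3.99.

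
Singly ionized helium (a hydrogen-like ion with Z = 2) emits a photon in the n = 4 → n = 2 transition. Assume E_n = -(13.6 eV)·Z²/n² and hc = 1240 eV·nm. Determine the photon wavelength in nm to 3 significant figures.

122 nm

For Z = 2 the level energies scale as Z², so the effective Rydberg energy is 13.6 × 4 = 54.40 eV.
ΔE = 54.40 × (1/2² − 1/4²) = 54.40 × 0.1875 = 10.20 eV.
λ = hc/ΔE = 1240 / 10.20 = 122 nm.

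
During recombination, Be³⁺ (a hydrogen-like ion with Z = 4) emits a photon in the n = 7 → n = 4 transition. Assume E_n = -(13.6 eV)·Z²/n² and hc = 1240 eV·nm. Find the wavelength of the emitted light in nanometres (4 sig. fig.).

For Z = 4 the level energies scale as Z², so the effective Rydberg energy is 13.6 × 16 = 217.6 eV.
ΔE = 217.6 × (1/4² − 1/7²) = 217.6 × 0.04209 = 9.159 eV.
λ = hc/ΔE = 1240 / 9.159 = 135.4 nm.

135.4 nm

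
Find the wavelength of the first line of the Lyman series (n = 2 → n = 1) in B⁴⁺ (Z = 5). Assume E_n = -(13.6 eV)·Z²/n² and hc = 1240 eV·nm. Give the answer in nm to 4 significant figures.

4.863 nm

The Lyman series terminates on n_f = 1; the first line has n_i = 1+1 = 2.
ΔE = 340.0 × (1/1² − 1/2²) = 255.0 eV.
λ = 1240 / 255.0 = 4.863 nm.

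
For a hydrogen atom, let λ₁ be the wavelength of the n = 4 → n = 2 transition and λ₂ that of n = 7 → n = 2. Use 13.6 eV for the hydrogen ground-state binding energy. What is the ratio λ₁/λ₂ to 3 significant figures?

λ ∝ 1/ΔE ∝ 1/(1/n_f² − 1/n_i²), and the Z² and hc factors cancel in the ratio.
λ₁/λ₂ = (1/2² − 1/7²)/(1/2² − 1/4²) = 0.2296/0.1875 = 1.22.

1.22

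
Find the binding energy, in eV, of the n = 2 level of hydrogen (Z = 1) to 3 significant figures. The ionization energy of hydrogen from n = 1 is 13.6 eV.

3.40 eV

E_2 = −13.60/4 = −3.40 eV, so ionization (to E = 0) requires 3.40 eV.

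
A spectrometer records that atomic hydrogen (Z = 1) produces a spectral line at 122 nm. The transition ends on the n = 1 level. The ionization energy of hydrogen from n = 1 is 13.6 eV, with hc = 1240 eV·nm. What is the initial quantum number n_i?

n_i = 2

The photon energy is ΔE = hc/λ = 1240 / 122 = 10.16 eV.
With Z = 1, ΔE = 13.60 × (1/n_f² − 1/n_i²), so 1/n_f² − 1/n_i² = 0.7473.
With n_f = 1: 1/n_i² = 1/1 − 0.7473 = 0.2527, so n_i ≈ 1.99.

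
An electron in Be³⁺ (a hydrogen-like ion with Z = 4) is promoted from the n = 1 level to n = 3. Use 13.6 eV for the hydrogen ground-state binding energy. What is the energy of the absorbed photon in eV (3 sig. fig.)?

The Bohr energies scale as Z², so for Z = 4: E_n = −217.6/n² eV.
E_3 = −217.6/9 = −24.18 eV and E_1 = −217.6/1 = −217.6 eV.
The photon energy is |E_3 − E_1| = 193 eV.

193 eV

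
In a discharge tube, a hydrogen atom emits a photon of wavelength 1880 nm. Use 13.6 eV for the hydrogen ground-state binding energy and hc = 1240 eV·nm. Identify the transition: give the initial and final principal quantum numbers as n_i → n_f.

n_i = 4, n_f = 3

The photon energy is ΔE = hc/λ = 1240 / 1880 = 0.6596 eV.
With Z = 1, ΔE = 13.60 × (1/n_f² − 1/n_i²), so 1/n_f² − 1/n_i² = 0.04850.
Trying n_f = 3 gives 1/n_i² = 0.06261, i.e. n_i ≈ 4; this pair matches.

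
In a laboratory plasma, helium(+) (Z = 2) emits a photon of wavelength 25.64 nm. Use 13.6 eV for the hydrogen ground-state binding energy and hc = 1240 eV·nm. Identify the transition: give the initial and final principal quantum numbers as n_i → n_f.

n_i = 3, n_f = 1

The photon energy is ΔE = hc/λ = 1240 / 25.64 = 48.36 eV.
With Z = 2, ΔE = 54.40 × (1/n_f² − 1/n_i²), so 1/n_f² − 1/n_i² = 0.8890.
Trying n_f = 1 gives 1/n_i² = 0.1110, i.e. n_i ≈ 3; this pair matches.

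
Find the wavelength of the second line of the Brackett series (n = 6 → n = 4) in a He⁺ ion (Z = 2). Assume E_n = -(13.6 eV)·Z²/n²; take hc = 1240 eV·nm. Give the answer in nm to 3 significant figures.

656 nm

The Brackett series terminates on n_f = 4; the second line has n_i = 4+2 = 6.
ΔE = 54.40 × (1/4² − 1/6²) = 1.889 eV.
λ = 1240 / 1.889 = 656 nm.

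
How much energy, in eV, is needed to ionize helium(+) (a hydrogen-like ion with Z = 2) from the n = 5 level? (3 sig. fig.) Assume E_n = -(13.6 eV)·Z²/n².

2.18 eV

E_n = −13.6 Z²/n² = −54.40/n² eV for Z = 2.
E_5 = −54.40/25 = −2.18 eV, so ionization (to E = 0) requires 2.18 eV.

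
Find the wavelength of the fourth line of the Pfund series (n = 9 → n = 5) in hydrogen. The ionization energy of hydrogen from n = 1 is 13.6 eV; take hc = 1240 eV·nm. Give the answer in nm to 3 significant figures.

The Pfund series terminates on n_f = 5; the fourth line has n_i = 5+4 = 9.
ΔE = 13.60 × (1/5² − 1/9²) = 0.3761 eV.
λ = 1240 / 0.3761 = 3300 nm.

3300 nm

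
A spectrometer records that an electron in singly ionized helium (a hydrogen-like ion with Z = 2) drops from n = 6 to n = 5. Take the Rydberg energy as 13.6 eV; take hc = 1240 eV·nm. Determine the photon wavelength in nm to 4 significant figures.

1865 nm

For Z = 2 the level energies scale as Z², so the effective Rydberg energy is 13.6 × 4 = 54.40 eV.
ΔE = 54.40 × (1/5² − 1/6²) = 54.40 × 0.01222 = 0.6649 eV.
λ = hc/ΔE = 1240 / 0.6649 = 1865 nm.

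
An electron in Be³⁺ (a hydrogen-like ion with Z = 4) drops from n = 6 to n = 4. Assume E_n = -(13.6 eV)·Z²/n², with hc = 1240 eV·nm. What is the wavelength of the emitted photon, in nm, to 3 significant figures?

For Z = 4 the level energies scale as Z², so the effective Rydberg energy is 13.6 × 16 = 217.6 eV.
ΔE = 217.6 × (1/4² − 1/6²) = 217.6 × 0.03472 = 7.556 eV.
λ = hc/ΔE = 1240 / 7.556 = 164 nm.

164 nm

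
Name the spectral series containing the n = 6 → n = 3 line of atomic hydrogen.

Paschen

The series is set by the lower level: n_f = 3 is the Paschen series.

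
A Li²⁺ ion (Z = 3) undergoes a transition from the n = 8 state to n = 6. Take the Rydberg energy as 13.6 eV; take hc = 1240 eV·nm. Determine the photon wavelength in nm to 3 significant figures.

For Z = 3 the level energies scale as Z², so the effective Rydberg energy is 13.6 × 9 = 122.4 eV.
ΔE = 122.4 × (1/6² − 1/8²) = 122.4 × 0.01215 = 1.488 eV.
λ = hc/ΔE = 1240 / 1.488 = 834 nm.

834 nm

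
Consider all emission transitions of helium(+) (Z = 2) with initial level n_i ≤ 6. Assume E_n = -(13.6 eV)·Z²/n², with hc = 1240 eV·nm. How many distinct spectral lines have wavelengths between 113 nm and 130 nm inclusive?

1

Enumerate all n_i → n_f pairs with 1 ≤ n_f < n_i ≤ 6 and compute λ = 1240 / [13.6·4·(1/n_f² − 1/n_i²)].
Lines falling in [113, 130] nm: 4→2 (121.6 nm).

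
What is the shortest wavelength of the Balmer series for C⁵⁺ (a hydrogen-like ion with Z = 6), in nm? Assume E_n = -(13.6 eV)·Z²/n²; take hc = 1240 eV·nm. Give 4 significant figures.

The Balmer series has lower level n_f = 2; the series limit corresponds to n_i → ∞.
ΔE_max = 13.6 × 36 / 2² = 122.4 eV.
λ_min = 1240 / 122.4 = 10.13 nm.

10.13 nm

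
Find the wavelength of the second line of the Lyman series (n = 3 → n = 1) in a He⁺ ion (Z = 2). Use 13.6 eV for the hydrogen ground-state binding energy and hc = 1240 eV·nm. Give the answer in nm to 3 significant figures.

25.6 nm

The Lyman series terminates on n_f = 1; the second line has n_i = 1+2 = 3.
ΔE = 54.40 × (1/1² − 1/3²) = 48.36 eV.
λ = 1240 / 48.36 = 25.6 nm.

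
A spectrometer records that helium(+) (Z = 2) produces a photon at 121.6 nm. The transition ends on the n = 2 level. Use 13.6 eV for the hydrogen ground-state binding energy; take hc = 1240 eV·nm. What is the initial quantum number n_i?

n_i = 4

The photon energy is ΔE = hc/λ = 1240 / 121.6 = 10.20 eV.
With Z = 2, ΔE = 54.40 × (1/n_f² − 1/n_i²), so 1/n_f² − 1/n_i² = 0.1875.
With n_f = 2: 1/n_i² = 1/4 − 0.1875 = 0.06255, so n_i ≈ 4.00.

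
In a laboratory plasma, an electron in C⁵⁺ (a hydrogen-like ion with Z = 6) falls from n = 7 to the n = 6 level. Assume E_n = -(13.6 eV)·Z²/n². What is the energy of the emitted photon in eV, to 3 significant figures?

The Bohr energies scale as Z², so for Z = 6: E_n = −489.6/n² eV.
E_7 = −489.6/49 = −9.992 eV and E_6 = −489.6/36 = −13.60 eV.
The photon energy is |E_7 − E_6| = 3.61 eV.

3.61 eV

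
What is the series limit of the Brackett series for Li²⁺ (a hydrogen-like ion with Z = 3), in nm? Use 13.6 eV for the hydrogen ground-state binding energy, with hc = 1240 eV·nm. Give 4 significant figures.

162.1 nm

The Brackett series has lower level n_f = 4; the series limit corresponds to n_i → ∞.
ΔE_max = 13.6 × 9 / 4² = 7.650 eV.
λ_min = 1240 / 7.650 = 162.1 nm.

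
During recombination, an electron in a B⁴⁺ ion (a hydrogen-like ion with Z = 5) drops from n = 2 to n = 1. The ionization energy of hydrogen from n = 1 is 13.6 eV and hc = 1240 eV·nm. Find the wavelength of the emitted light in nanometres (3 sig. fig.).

For Z = 5 the level energies scale as Z², so the effective Rydberg energy is 13.6 × 25 = 340.0 eV.
ΔE = 340.0 × (1/1² − 1/2²) = 340.0 × 0.7500 = 255.0 eV.
λ = hc/ΔE = 1240 / 255.0 = 4.86 nm.

4.86 nm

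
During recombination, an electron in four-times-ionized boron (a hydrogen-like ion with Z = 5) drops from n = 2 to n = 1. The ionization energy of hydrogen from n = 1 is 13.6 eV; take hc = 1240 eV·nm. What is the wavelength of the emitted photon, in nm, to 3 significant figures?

For Z = 5 the level energies scale as Z², so the effective Rydberg energy is 13.6 × 25 = 340.0 eV.
ΔE = 340.0 × (1/1² − 1/2²) = 340.0 × 0.7500 = 255.0 eV.
λ = hc/ΔE = 1240 / 255.0 = 4.86 nm.

4.86 nm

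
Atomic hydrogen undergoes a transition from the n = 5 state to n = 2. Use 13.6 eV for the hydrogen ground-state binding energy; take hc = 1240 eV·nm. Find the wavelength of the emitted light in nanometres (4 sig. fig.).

434.2 nm

ΔE = 13.60 × (1/2² − 1/5²) = 13.60 × 0.2100 = 2.856 eV.
λ = hc/ΔE = 1240 / 2.856 = 434.2 nm.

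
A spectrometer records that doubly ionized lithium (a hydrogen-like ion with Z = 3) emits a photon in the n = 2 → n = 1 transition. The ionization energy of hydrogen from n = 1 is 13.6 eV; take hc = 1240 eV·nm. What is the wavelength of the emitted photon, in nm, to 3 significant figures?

For Z = 3 the level energies scale as Z², so the effective Rydberg energy is 13.6 × 9 = 122.4 eV.
ΔE = 122.4 × (1/1² − 1/2²) = 122.4 × 0.7500 = 91.80 eV.
λ = hc/ΔE = 1240 / 91.80 = 13.5 nm.

13.5 nm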